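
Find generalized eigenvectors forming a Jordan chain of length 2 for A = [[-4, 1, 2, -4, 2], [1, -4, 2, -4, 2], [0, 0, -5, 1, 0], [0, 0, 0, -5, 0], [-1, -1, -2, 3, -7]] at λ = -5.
v_1 = [[0, 1, 0, 0, 0]]^T, v_2 = [[1, 1, 0, 0, -1]]^T

We seek v_1 ∈ ker((A + 5I)^2) \ ker(A + 5I), then set v_{i+1} = (A + 5I) v_i.

One such chain is v_1 = [[0, 1, 0, 0, 0]]^T, v_2 = [[1, 1, 0, 0, -1]]^T. Check: (A + 5I) v_2 = [[0, 0, 0, 0, 0]]^T = 0.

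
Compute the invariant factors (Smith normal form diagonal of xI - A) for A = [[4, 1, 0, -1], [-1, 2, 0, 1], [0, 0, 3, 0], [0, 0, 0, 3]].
x - 3, x - 3, (x - 3)^2

The Jordan structure of A has elementary divisors (x - 3)^2, (x - 3), (x - 3). Arranging the block sizes at each eigenvalue in decreasing order and taking row products gives the invariant factors.

Invariant factors (smallest first, each dividing the next): x - 3, x - 3, (x - 3)^2.

Check: the last factor (x - 3)^2 is the minimal polynomial, and the product (x - 3)^4 is the characteristic polynomial.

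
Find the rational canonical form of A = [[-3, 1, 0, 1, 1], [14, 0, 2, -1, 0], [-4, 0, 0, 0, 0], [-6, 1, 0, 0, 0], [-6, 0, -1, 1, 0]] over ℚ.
R = [[0, 0, 0, 0, -4], [1, 0, 0, 0, 0], [0, 1, 0, 0, 7], [0, 0, 1, 0, 1], [0, 0, 0, 1, -3]]

The invariant factors of A (the non-unit diagonal entries of the Smith normal form of xI - A over ℚ[x]) are (x - 1)^2(x + 1)(x + 2)^2, each dividing the next. The characteristic polynomial is their product, (x - 1)^2(x + 1)(x + 2)^2.

The rational canonical form is the block-diagonal matrix of companion matrices C(f_i):
R = [[0, 0, 0, 0, -4], [1, 0, 0, 0, 0], [0, 1, 0, 0, 7], [0, 0, 1, 0, 1], [0, 0, 0, 1, -3]].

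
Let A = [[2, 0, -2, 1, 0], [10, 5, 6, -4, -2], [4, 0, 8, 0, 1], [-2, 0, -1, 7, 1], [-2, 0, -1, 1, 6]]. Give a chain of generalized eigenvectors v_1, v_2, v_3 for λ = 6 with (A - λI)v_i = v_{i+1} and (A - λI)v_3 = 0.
We seek v_1 ∈ ker((A - 6I)^3) \ ker((A - 6I)^2), then set v_{i+1} = (A - 6I) v_i.

One such chain is v_1 = [[1, -4, -2, 0, 1]]^T, v_2 = [[0, 0, 1, 1, 0]]^T, v_3 = [[-1, 2, 2, 0, 0]]^T. Check: (A - 6I) v_3 = [[0, 0, 0, 0, 0]]^T = 0.

v_1 = [[1, -4, -2, 0, 1]]^T, v_2 = [[0, 0, 1, 1, 0]]^T, v_3 = [[-1, 2, 2, 0, 0]]^T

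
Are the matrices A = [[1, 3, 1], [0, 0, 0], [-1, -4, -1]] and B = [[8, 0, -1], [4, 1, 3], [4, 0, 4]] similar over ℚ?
trace(A) = 0 but trace(B) = 13. The trace is a similarity invariant, so A and B are not similar.

No.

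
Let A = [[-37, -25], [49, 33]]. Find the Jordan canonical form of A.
J = [[-2, 1], [0, -2]]

The characteristic polynomial is det(xI - A) = (x + 2)^2, so the eigenvalues are -2 (algebraic multiplicity 2).

For λ = -2: rank(A + 2I) = 1, rank((A + 2I)^2) = 0. The eigenspace has dimension 2 - 1 = 1, so there is 1 Jordan block; the rank sequence gives block sizes [2].

Assembling the blocks gives the Jordan form J above.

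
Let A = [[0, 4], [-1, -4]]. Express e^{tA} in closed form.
e^{tA} = [[(2*t + 1)*e^{-2*t}, 4*t*e^{-2*t}], [-t*e^{-2*t}, (1 - 2*t)*e^{-2*t}]]

A has Jordan form J = [[-2, 1], [0, -2]] with A = PJP^{-1}, so e^{tA} = P e^{tJ} P^{-1}.

For a Jordan block J_k(λ), e^{tJ_k(λ)} = e^{λt} · (I + tN + t^2 N^2/2! + ... + t^{k-1} N^{k-1}/(k-1)!) where N is the nilpotent superdiagonal part.

Assembling the blocks and conjugating back gives the entries of e^{tA} as shown above.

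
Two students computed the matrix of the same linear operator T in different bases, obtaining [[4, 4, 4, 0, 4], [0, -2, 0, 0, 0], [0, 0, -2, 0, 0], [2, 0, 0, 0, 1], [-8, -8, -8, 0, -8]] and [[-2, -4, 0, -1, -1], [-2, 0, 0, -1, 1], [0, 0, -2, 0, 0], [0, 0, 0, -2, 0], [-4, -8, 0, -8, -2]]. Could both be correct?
Two matrices over a field are similar if and only if they have the same invariant factors.

Both A and B have characteristic polynomial x^2(x + 2)^2(x + 4) and minimal polynomial x^2(x + 2)(x + 4). Computing further, both have invariant factors x + 2, x^2(x + 2)(x + 4). Hence A and B are similar.

Yes.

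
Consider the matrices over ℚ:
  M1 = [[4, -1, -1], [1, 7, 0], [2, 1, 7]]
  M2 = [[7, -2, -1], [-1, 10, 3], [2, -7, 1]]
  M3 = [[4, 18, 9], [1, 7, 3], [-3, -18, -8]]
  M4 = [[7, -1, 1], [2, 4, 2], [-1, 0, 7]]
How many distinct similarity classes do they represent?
Characteristic polynomials: χ_{M1} = (x - 6)^3, χ_{M2} = (x - 6)^3, χ_{M3} = (x - 1)^3, χ_{M4} = (x - 6)^3.

{M1, M2, M4}: invariant factors (x - 6)^3.

{M3}: invariant factors x - 1, (x - 1)^2.

Matrices are similar if and only if their invariant-factor lists agree; the partition into similarity classes is {M1, M2, M4}, {M3}.

2 classes: {M1, M2, M4}, {M3}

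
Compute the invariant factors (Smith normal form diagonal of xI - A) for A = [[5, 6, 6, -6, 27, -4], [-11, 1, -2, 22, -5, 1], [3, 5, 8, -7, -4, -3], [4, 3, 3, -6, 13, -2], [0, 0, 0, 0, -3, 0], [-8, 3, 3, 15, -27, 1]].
The Jordan structure of A has elementary divisors (x + 3)^2, (x - 3)^3, (x - 3). Arranging the block sizes at each eigenvalue in decreasing order and taking row products gives the invariant factors.

Invariant factors (smallest first, each dividing the next): x - 3, (x - 3)^3(x + 3)^2.

Check: the last factor (x - 3)^3(x + 3)^2 is the minimal polynomial, and the product (x - 3)^4(x + 3)^2 is the characteristic polynomial.

x - 3, (x - 3)^3(x + 3)^2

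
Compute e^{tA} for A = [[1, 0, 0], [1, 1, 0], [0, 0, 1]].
e^{tA} = [[e^{t}, 0, 0], [t*e^{t}, e^{t}, 0], [0, 0, e^{t}]]

A has Jordan form J = [[1, 1, 0], [0, 1, 0], [0, 0, 1]] with A = PJP^{-1}, so e^{tA} = P e^{tJ} P^{-1}.

For a Jordan block J_k(λ), e^{tJ_k(λ)} = e^{λt} · (I + tN + t^2 N^2/2! + ... + t^{k-1} N^{k-1}/(k-1)!) where N is the nilpotent superdiagonal part.

Assembling the blocks and conjugating back gives the entries of e^{tA} as shown above.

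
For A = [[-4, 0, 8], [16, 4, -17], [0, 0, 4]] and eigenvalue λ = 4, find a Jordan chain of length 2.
v_1 = [[1, 0, 1]]^T, v_2 = [[0, -1, 0]]^T

We seek v_1 ∈ ker((A - 4I)^2) \ ker(A - 4I), then set v_{i+1} = (A - 4I) v_i.

One such chain is v_1 = [[1, 0, 1]]^T, v_2 = [[0, -1, 0]]^T. Check: (A - 4I) v_2 = [[0, 0, 0]]^T = 0.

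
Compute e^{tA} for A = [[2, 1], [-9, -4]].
A has Jordan form J = [[-1, 1], [0, -1]] with A = PJP^{-1}, so e^{tA} = P e^{tJ} P^{-1}.

For a Jordan block J_k(λ), e^{tJ_k(λ)} = e^{λt} · (I + tN + t^2 N^2/2! + ... + t^{k-1} N^{k-1}/(k-1)!) where N is the nilpotent superdiagonal part.

Assembling the blocks and conjugating back gives the entries of e^{tA} as shown above.

e^{tA} = [[(3*t + 1)*e^{-t}, t*e^{-t}], [-9*t*e^{-t}, (1 - 3*t)*e^{-t}]]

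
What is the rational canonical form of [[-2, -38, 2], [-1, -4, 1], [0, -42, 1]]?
The invariant factors of A (the non-unit diagonal entries of the Smith normal form of xI - A over ℚ[x]) are (x + 5)(x^2 + 6), each dividing the next. The characteristic polynomial is their product, (x + 5)(x^2 + 6).

The rational canonical form is the block-diagonal matrix of companion matrices C(f_i):
R = [[0, 0, -30], [1, 0, -6], [0, 1, -5]].

Note the characteristic polynomial does not split into linear factors over ℚ, so A has no Jordan form over ℚ; the rational canonical form exists over any field.

R = [[0, 0, -30], [1, 0, -6], [0, 1, -5]]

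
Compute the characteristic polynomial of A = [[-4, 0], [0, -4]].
xI - A = [[x + 4, 0], [0, x + 4]].

Expanding det(xI - A) along the first row:
det(xI - A) = + (x + 4)·det([[x + 4]]) - (0)·det([[0]]).

Evaluating gives χ_A(x) = x^2 + 8x + 16 = (x + 4)^2.

χ_A(x) = (x + 4)^2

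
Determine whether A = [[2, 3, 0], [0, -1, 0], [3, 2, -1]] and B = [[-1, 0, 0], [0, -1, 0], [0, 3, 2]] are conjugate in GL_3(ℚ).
No.

Both have characteristic polynomial (x - 2)(x + 1)^2, but the minimal polynomial of A is (x - 2)(x + 1)^2 while the minimal polynomial of B is (x - 2)(x + 1). The minimal polynomial is a similarity invariant, so A and B are not similar.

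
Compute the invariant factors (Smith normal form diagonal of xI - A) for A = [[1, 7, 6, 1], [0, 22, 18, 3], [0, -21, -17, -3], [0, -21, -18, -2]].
x - 1, x - 1, (x - 1)^2

The Jordan structure of A has elementary divisors (x - 1)^2, (x - 1), (x - 1). Arranging the block sizes at each eigenvalue in decreasing order and taking row products gives the invariant factors.

Invariant factors (smallest first, each dividing the next): x - 1, x - 1, (x - 1)^2.

Check: the last factor (x - 1)^2 is the minimal polynomial, and the product (x - 1)^4 is the characteristic polynomial.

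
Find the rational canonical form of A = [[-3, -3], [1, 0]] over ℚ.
The invariant factors of A (the non-unit diagonal entries of the Smith normal form of xI - A over ℚ[x]) are x^2 + 3x + 3, each dividing the next. The characteristic polynomial is their product, x^2 + 3x + 3.

The rational canonical form is the block-diagonal matrix of companion matrices C(f_i):
R = [[0, -3], [1, -3]].

Note the characteristic polynomial does not split into linear factors over ℚ, so A has no Jordan form over ℚ; the rational canonical form exists over any field.

R = [[0, -3], [1, -3]]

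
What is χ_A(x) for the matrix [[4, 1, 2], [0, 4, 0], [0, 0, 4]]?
xI - A = [[x - 4, -1, -2], [0, x - 4, 0], [0, 0, x - 4]].

Expanding det(xI - A) along the first row:
det(xI - A) = + (x - 4)·det([[x - 4, 0], [0, x - 4]]) - (-1)·det([[0, 0], [0, x - 4]]) + (-2)·det([[0, x - 4], [0, 0]]).

Evaluating gives χ_A(x) = x^3 - 12x^2 + 48x - 64 = (x - 4)^3.

χ_A(x) = (x - 4)^3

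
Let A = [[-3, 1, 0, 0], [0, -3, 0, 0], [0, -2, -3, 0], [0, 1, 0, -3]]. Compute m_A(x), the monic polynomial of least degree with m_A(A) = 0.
The characteristic polynomial factors as (x + 3)^4. The minimal polynomial is ∏(x - λ)^{k_λ} where k_λ is the size of the largest Jordan block at λ.

For λ = -3: rank(A + 3I) = 1, and the largest Jordan block has size 2 (the smallest k with rank((A + 3I)^k) = rank((A + 3I)^(k+1))).

So m_A(x) = (x + 3)^2.

m_A(x) = (x + 3)^2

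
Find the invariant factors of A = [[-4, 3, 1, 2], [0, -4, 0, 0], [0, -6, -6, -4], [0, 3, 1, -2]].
The Jordan structure of A has elementary divisors (x + 4)^2, (x + 4), (x + 4). Arranging the block sizes at each eigenvalue in decreasing order and taking row products gives the invariant factors.

Invariant factors (smallest first, each dividing the next): x + 4, x + 4, (x + 4)^2.

Check: the last factor (x + 4)^2 is the minimal polynomial, and the product (x + 4)^4 is the characteristic polynomial.

x + 4, x + 4, (x + 4)^2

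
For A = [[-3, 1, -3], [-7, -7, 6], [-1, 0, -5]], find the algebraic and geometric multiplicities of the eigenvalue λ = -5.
algebraic multiplicity 3, geometric multiplicity 1

The characteristic polynomial is (x + 5)^3, so the factor x + 5 appears with exponent 3: the algebraic multiplicity is 3.

rank(A + 5I) = 2, so the eigenspace has dimension 3 - 2 = 1: the geometric multiplicity is 1.

Since 1 < 3, A is not diagonalizable.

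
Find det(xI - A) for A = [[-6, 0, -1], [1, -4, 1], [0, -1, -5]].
xI - A = [[x + 6, 0, 1], [-1, x + 4, -1], [0, 1, x + 5]].

Expanding det(xI - A) along the first row:
det(xI - A) = + (x + 6)·det([[x + 4, -1], [1, x + 5]]) - (0)·det([[-1, -1], [0, x + 5]]) + (1)·det([[-1, x + 4], [0, 1]]).

Evaluating gives χ_A(x) = x^3 + 15x^2 + 75x + 125 = (x + 5)^3.

χ_A(x) = (x + 5)^3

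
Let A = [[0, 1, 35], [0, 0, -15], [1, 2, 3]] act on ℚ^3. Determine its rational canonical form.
The invariant factors of A (the non-unit diagonal entries of the Smith normal form of xI - A over ℚ[x]) are (x - 3)(x^2 - 5), each dividing the next. The characteristic polynomial is their product, (x - 3)(x^2 - 5).

The rational canonical form is the block-diagonal matrix of companion matrices C(f_i):
R = [[0, 0, -15], [1, 0, 5], [0, 1, 3]].

Note the characteristic polynomial does not split into linear factors over ℚ, so A has no Jordan form over ℚ; the rational canonical form exists over any field.

R = [[0, 0, -15], [1, 0, 5], [0, 1, 3]]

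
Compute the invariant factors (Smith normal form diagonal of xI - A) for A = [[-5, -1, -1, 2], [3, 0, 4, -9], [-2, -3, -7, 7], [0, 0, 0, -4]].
The Jordan structure of A has elementary divisors (x + 4)^3, (x + 4). Arranging the block sizes at each eigenvalue in decreasing order and taking row products gives the invariant factors.

Invariant factors (smallest first, each dividing the next): x + 4, (x + 4)^3.

Check: the last factor (x + 4)^3 is the minimal polynomial, and the product (x + 4)^4 is the characteristic polynomial.

x + 4, (x + 4)^3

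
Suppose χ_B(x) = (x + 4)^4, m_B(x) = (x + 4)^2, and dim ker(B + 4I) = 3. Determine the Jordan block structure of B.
λ = -4: algebraic multiplicity 4 (exponent in χ_B), largest block size 2 (exponent in m_B), 3 blocks (geometric multiplicity). These force block sizes [2, 1, 1].

Jordan blocks: (-4, 2), (-4, 1), (-4, 1)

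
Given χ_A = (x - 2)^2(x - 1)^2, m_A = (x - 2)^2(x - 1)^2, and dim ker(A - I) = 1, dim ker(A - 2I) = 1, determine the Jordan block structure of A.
λ = 1: algebraic multiplicity 2 (exponent in χ_A), largest block size 2 (exponent in m_A), 1 block (geometric multiplicity). This forces block sizes [2].
λ = 2: algebraic multiplicity 2 (exponent in χ_A), largest block size 2 (exponent in m_A), 1 block (geometric multiplicity). This forces block sizes [2].

Jordan blocks: (1, 2), (2, 2)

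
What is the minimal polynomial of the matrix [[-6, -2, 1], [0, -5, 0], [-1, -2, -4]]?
The characteristic polynomial factors as (x + 5)^3. The minimal polynomial is ∏(x - λ)^{k_λ} where k_λ is the size of the largest Jordan block at λ.

For λ = -5: rank(A + 5I) = 1, and the largest Jordan block has size 2 (the smallest k with rank((A + 5I)^k) = rank((A + 5I)^(k+1))).

So m_A(x) = (x + 5)^2.

m_A(x) = (x + 5)^2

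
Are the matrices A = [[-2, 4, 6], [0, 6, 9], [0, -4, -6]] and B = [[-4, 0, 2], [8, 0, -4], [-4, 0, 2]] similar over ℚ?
No.

Both have characteristic polynomial x^2(x + 2), but the minimal polynomial of A is x^2(x + 2) while the minimal polynomial of B is x(x + 2). The minimal polynomial is a similarity invariant, so A and B are not similar.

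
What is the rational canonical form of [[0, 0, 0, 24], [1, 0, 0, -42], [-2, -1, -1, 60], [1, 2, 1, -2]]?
R = [[0, 0, 0, 24], [1, 0, 0, -18], [0, 1, 0, -2], [0, 0, 1, -3]]

The invariant factors of A (the non-unit diagonal entries of the Smith normal form of xI - A over ℚ[x]) are (x - 1)(x + 4)(x^2 + 6), each dividing the next. The characteristic polynomial is their product, (x - 1)(x + 4)(x^2 + 6).

The rational canonical form is the block-diagonal matrix of companion matrices C(f_i):
R = [[0, 0, 0, 24], [1, 0, 0, -18], [0, 1, 0, -2], [0, 0, 1, -3]].

Note the characteristic polynomial does not split into linear factors over ℚ, so A has no Jordan form over ℚ; the rational canonical form exists over any field.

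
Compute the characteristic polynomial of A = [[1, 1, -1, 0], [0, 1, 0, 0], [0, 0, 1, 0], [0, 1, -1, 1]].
χ_A(x) = (x - 1)^4

xI - A = [[x - 1, -1, 1, 0], [0, x - 1, 0, 0], [0, 0, x - 1, 0], [0, -1, 1, x - 1]].

Expanding det(xI - A) along the first row:
det(xI - A) = + (x - 1)·det([[x - 1, 0, 0], [0, x - 1, 0], [-1, 1, x - 1]]) - (-1)·det([[0, 0, 0], [0, x - 1, 0], [0, 1, x - 1]]) + (1)·det([[0, x - 1, 0], [0, 0, 0], [0, -1, x - 1]]) - (0)·det([[0, x - 1, 0], [0, 0, x - 1], [0, -1, 1]]).

Evaluating gives χ_A(x) = x^4 - 4x^3 + 6x^2 - 4x + 1 = (x - 1)^4.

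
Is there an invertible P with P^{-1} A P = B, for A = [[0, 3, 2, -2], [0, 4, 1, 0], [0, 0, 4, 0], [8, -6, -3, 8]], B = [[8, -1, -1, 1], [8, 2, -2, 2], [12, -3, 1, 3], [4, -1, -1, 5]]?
No.

Both have characteristic polynomial (x - 4)^4, but the minimal polynomial of A is (x - 4)^3 while the minimal polynomial of B is (x - 4)^2. The minimal polynomial is a similarity invariant, so A and B are not similar.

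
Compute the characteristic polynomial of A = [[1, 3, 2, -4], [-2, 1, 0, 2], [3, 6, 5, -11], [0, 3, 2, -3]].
xI - A = [[x - 1, -3, -2, 4], [2, x - 1, 0, -2], [-3, -6, x - 5, 11], [0, -3, -2, x + 3]].

Expanding det(xI - A) along the first row:
det(xI - A) = + (x - 1)·det([[x - 1, 0, -2], [-6, x - 5, 11], [-3, -2, x + 3]]) - (-3)·det([[2, 0, -2], [-3, x - 5, 11], [0, -2, x + 3]]) + (-2)·det([[2, x - 1, -2], [-3, -6, 11], [0, -3, x + 3]]) - (4)·det([[2, x - 1, 0], [-3, -6, x - 5], [0, -3, -2]]).

Evaluating gives χ_A(x) = x^4 - 4x^3 + 6x^2 - 4x + 1 = (x - 1)^4.

χ_A(x) = (x - 1)^4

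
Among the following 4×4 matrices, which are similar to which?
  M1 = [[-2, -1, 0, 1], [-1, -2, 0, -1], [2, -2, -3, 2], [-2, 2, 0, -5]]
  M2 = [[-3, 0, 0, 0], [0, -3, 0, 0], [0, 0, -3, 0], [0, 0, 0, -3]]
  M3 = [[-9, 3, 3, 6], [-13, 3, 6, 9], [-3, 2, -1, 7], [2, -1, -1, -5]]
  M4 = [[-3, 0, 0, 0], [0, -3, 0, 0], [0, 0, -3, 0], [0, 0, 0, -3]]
3 classes: {M1}, {M2, M4}, {M3}

Characteristic polynomials: χ_{M1} = (x + 3)^4, χ_{M2} = (x + 3)^4, χ_{M3} = (x + 3)^4, χ_{M4} = (x + 3)^4.

{M1}: invariant factors x + 3, x + 3, (x + 3)^2.

{M2, M4}: invariant factors x + 3, x + 3, x + 3, x + 3.

{M3}: invariant factors (x + 3)^2, (x + 3)^2.

Matrices are similar if and only if their invariant-factor lists agree; the partition into similarity classes is {M1}, {M2, M4}, {M3}.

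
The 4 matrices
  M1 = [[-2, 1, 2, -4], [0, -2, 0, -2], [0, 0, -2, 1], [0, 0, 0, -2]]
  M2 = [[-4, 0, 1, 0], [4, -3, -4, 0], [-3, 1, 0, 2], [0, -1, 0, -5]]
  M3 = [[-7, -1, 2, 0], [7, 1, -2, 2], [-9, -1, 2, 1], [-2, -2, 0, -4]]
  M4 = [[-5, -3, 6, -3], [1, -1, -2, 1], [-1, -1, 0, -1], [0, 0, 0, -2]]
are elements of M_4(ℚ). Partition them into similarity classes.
Characteristic polynomials: χ_{M1} = (x + 2)^4, χ_{M2} = (x + 3)^4, χ_{M3} = (x + 2)^4, χ_{M4} = (x + 2)^4.

{M1, M3}: invariant factors (x + 2)^2, (x + 2)^2.

{M2}: invariant factors x + 3, (x + 3)^3.

{M4}: invariant factors x + 2, x + 2, (x + 2)^2.

Matrices are similar if and only if their invariant-factor lists agree; the partition into similarity classes is {M1, M3}, {M2}, {M4}.

3 classes: {M1, M3}, {M2}, {M4}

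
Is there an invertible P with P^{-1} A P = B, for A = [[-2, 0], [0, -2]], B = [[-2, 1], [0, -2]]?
Both have characteristic polynomial (x + 2)^2, but the minimal polynomial of A is x + 2 while the minimal polynomial of B is (x + 2)^2. The minimal polynomial is a similarity invariant, so A and B are not similar.

No.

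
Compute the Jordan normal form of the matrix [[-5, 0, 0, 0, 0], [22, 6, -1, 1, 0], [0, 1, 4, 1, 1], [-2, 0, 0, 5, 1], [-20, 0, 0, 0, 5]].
J = [[-5, 0, 0, 0, 0], [0, 5, 1, 0, 0], [0, 0, 5, 0, 0], [0, 0, 0, 5, 1], [0, 0, 0, 0, 5]]

The characteristic polynomial is det(xI - A) = (x - 5)^4(x + 5), so the eigenvalues are -5 (algebraic multiplicity 1), 5 (algebraic multiplicity 4).

For λ = -5: algebraic multiplicity 1 gives one 1×1 block.

For λ = 5: rank(A - 5I) = 3, rank((A - 5I)^2) = 1. The eigenspace has dimension 5 - 3 = 2, so there are 2 Jordan blocks; the rank sequence gives block sizes [2, 2].

Assembling the blocks gives the Jordan form J above.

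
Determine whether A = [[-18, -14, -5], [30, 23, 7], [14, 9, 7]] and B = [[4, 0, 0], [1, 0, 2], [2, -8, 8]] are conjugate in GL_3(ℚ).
Both have characteristic polynomial (x - 4)^3, but the minimal polynomial of A is (x - 4)^3 while the minimal polynomial of B is (x - 4)^2. The minimal polynomial is a similarity invariant, so A and B are not similar.

No.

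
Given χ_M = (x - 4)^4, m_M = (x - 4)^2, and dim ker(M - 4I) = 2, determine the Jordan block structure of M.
Jordan blocks: (4, 2), (4, 2)

λ = 4: algebraic multiplicity 4 (exponent in χ_M), largest block size 2 (exponent in m_M), 2 blocks (geometric multiplicity). These force block sizes [2, 2].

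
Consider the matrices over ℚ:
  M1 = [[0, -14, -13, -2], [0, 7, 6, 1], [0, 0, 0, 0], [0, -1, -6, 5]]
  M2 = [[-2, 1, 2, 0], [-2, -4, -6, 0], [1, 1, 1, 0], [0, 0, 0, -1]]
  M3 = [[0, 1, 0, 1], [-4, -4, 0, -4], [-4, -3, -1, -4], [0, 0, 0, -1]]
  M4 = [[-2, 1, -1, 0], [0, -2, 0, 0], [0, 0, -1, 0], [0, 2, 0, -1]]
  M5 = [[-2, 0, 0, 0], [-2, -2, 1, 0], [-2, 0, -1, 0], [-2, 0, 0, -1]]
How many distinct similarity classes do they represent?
Characteristic polynomials: χ_{M1} = x^2(x - 6)^2, χ_{M2} = (x + 1)^2(x + 2)^2, χ_{M3} = (x + 1)^2(x + 2)^2, χ_{M4} = (x + 1)^2(x + 2)^2, χ_{M5} = (x + 1)^2(x + 2)^2.

{M1}: invariant factors x^2(x - 6)^2.

{M2, M3, M4}: invariant factors x + 1, (x + 1)(x + 2)^2.

{M5}: invariant factors (x + 1)(x + 2), (x + 1)(x + 2).

Matrices are similar if and only if their invariant-factor lists agree; the partition into similarity classes is {M1}, {M2, M3, M4}, {M5}.

3 classes: {M1}, {M2, M3, M4}, {M5}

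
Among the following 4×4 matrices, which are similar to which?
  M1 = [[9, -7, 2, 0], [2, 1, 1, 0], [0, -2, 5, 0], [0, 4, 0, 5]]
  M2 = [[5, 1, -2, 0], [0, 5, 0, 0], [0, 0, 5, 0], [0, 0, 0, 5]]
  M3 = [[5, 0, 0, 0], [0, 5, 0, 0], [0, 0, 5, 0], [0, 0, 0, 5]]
Characteristic polynomials: χ_{M1} = (x - 5)^4, χ_{M2} = (x - 5)^4, χ_{M3} = (x - 5)^4.

{M1}: invariant factors x - 5, (x - 5)^3.

{M2}: invariant factors x - 5, x - 5, (x - 5)^2.

{M3}: invariant factors x - 5, x - 5, x - 5, x - 5.

Matrices are similar if and only if their invariant-factor lists agree; the partition into similarity classes is {M1}, {M2}, {M3}.

3 classes: {M1}, {M2}, {M3}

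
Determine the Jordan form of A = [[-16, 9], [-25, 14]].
J = [[-1, 1], [0, -1]]

The characteristic polynomial is det(xI - A) = (x + 1)^2, so the eigenvalues are -1 (algebraic multiplicity 2).

For λ = -1: rank(A + I) = 1, rank((A + I)^2) = 0. The eigenspace has dimension 2 - 1 = 1, so there is 1 Jordan block; the rank sequence gives block sizes [2].

Assembling the blocks gives the Jordan form J above.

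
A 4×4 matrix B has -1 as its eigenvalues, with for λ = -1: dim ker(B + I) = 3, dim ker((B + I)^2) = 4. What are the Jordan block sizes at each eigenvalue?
λ = -1: successive nullity increments [3, 1] count blocks of size ≥ k; block sizes are [2, 1, 1].

Jordan blocks: (-1, 2), (-1, 1), (-1, 1)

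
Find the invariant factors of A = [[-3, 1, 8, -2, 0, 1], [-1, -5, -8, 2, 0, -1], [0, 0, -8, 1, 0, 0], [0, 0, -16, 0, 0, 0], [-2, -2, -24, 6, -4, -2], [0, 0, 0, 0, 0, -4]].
The Jordan structure of A has elementary divisors (x + 4)^2, (x + 4)^2, (x + 4), (x + 4). Arranging the block sizes at each eigenvalue in decreasing order and taking row products gives the invariant factors.

Invariant factors (smallest first, each dividing the next): x + 4, x + 4, (x + 4)^2, (x + 4)^2.

Check: the last factor (x + 4)^2 is the minimal polynomial, and the product (x + 4)^6 is the characteristic polynomial.

x + 4, x + 4, (x + 4)^2, (x + 4)^2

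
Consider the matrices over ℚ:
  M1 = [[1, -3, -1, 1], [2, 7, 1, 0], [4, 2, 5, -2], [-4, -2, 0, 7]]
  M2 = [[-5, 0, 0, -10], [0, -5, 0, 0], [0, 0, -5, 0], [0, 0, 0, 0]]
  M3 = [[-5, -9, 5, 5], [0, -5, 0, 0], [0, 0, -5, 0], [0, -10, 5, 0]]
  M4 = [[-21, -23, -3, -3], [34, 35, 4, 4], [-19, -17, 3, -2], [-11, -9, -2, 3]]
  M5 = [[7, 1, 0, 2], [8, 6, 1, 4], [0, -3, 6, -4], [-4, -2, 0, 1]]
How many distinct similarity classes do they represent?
3 classes: {M1, M4, M5}, {M2}, {M3}

Characteristic polynomials: χ_{M1} = (x - 5)^4, χ_{M2} = x(x + 5)^3, χ_{M3} = x(x + 5)^3, χ_{M4} = (x - 5)^4, χ_{M5} = (x - 5)^4.

{M1, M4, M5}: invariant factors x - 5, (x - 5)^3.

{M2}: invariant factors x + 5, x + 5, x(x + 5).

{M3}: invariant factors x + 5, x(x + 5)^2.

Matrices are similar if and only if their invariant-factor lists agree; the partition into similarity classes is {M1, M4, M5}, {M2}, {M3}.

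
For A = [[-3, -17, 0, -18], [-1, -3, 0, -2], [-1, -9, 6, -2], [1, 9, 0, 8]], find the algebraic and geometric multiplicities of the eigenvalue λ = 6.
The characteristic polynomial is (x - 6)^2(x + 2)^2, so the factor x - 6 appears with exponent 2: the algebraic multiplicity is 2.

rank(A - 6I) = 2, so the eigenspace has dimension 4 - 2 = 2: the geometric multiplicity is 2.

algebraic multiplicity 2, geometric multiplicity 2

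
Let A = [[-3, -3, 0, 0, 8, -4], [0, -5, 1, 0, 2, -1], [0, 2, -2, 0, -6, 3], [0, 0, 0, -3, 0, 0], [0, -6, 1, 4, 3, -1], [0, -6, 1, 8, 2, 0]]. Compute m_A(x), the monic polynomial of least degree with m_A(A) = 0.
m_A(x) = (x - 1)(x + 3)^3

The characteristic polynomial factors as (x - 1)^2(x + 3)^4. The minimal polynomial is ∏(x - λ)^{k_λ} where k_λ is the size of the largest Jordan block at λ.

For λ = -3: rank(A + 3I) = 4, and the largest Jordan block has size 3 (the smallest k with rank((A + 3I)^k) = rank((A + 3I)^(k+1))).
For λ = 1: rank(A - I) = 4, and the largest Jordan block has size 1 (the smallest k with rank((A - I)^k) = rank((A - I)^(k+1))).

So m_A(x) = (x - 1)(x + 3)^3.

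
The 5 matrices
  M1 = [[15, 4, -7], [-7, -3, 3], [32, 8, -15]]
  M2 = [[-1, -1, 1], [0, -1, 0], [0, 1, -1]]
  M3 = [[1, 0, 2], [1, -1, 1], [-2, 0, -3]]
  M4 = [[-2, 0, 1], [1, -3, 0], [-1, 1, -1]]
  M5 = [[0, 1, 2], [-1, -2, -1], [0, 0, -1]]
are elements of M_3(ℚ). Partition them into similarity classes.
Characteristic polynomials: χ_{M1} = (x + 1)^3, χ_{M2} = (x + 1)^3, χ_{M3} = (x + 1)^3, χ_{M4} = (x + 2)^3, χ_{M5} = (x + 1)^3.

{M1, M2, M5}: invariant factors (x + 1)^3.

{M3}: invariant factors x + 1, (x + 1)^2.

{M4}: invariant factors (x + 2)^3.

Matrices are similar if and only if their invariant-factor lists agree; the partition into similarity classes is {M1, M2, M5}, {M3}, {M4}.

3 classes: {M1, M2, M5}, {M3}, {M4}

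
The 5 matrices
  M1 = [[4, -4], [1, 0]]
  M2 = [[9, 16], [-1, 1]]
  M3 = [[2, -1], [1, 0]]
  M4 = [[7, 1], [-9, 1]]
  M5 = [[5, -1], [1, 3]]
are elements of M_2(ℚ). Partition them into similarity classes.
4 classes: {M1}, {M2}, {M3}, {M4, M5}

Characteristic polynomials: χ_{M1} = (x - 2)^2, χ_{M2} = (x - 5)^2, χ_{M3} = (x - 1)^2, χ_{M4} = (x - 4)^2, χ_{M5} = (x - 4)^2.

{M1}: invariant factors (x - 2)^2.

{M2}: invariant factors (x - 5)^2.

{M3}: invariant factors (x - 1)^2.

{M4, M5}: invariant factors (x - 4)^2.

Matrices are similar if and only if their invariant-factor lists agree; the partition into similarity classes is {M1}, {M2}, {M3}, {M4, M5}.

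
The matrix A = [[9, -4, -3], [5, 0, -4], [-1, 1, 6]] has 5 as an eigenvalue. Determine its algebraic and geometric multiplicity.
The characteristic polynomial is (x - 5)^3, so the factor x - 5 appears with exponent 3: the algebraic multiplicity is 3.

rank(A - 5I) = 2, so the eigenspace has dimension 3 - 2 = 1: the geometric multiplicity is 1.

Since 1 < 3, A is not diagonalizable.

algebraic multiplicity 3, geometric multiplicity 1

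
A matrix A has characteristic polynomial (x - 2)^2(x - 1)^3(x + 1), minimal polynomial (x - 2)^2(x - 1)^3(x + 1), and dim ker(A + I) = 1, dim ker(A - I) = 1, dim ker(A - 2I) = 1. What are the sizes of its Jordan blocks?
λ = -1: algebraic multiplicity 1 (exponent in χ_A), largest block size 1 (exponent in m_A), 1 block (geometric multiplicity). This forces block sizes [1].
λ = 1: algebraic multiplicity 3 (exponent in χ_A), largest block size 3 (exponent in m_A), 1 block (geometric multiplicity). This forces block sizes [3].
λ = 2: algebraic multiplicity 2 (exponent in χ_A), largest block size 2 (exponent in m_A), 1 block (geometric multiplicity). This forces block sizes [2].

Jordan blocks: (-1, 1), (1, 3), (2, 2)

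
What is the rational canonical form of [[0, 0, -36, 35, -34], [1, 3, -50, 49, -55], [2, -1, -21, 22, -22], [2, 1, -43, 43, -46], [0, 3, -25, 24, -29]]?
R = [[0, 0, 0, 0, -20], [1, 0, 0, 0, -28], [0, 1, 0, 0, -13], [0, 0, 1, 0, -6], [0, 0, 0, 1, -4]]

The invariant factors of A (the non-unit diagonal entries of the Smith normal form of xI - A over ℚ[x]) are (x + 2)^2(x^3 + 2x + 5), each dividing the next. The characteristic polynomial is their product, (x + 2)^2(x^3 + 2x + 5).

The rational canonical form is the block-diagonal matrix of companion matrices C(f_i):
R = [[0, 0, 0, 0, -20], [1, 0, 0, 0, -28], [0, 1, 0, 0, -13], [0, 0, 1, 0, -6], [0, 0, 0, 1, -4]].

Note the characteristic polynomial does not split into linear factors over ℚ, so A has no Jordan form over ℚ; the rational canonical form exists over any field.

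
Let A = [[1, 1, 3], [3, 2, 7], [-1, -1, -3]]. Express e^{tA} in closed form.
e^{tA} = [[t^2/2 + t + 1, t, t*(t + 6)/2], [t*(t + 3), 2*t + 1, t*(t + 7)], [t*(-t - 2)/2, -t, -t^2/2 - 3*t + 1]]

A has Jordan form J = [[0, 1, 0], [0, 0, 1], [0, 0, 0]] with A = PJP^{-1}, so e^{tA} = P e^{tJ} P^{-1}.

For a Jordan block J_k(λ), e^{tJ_k(λ)} = e^{λt} · (I + tN + t^2 N^2/2! + ... + t^{k-1} N^{k-1}/(k-1)!) where N is the nilpotent superdiagonal part.

Assembling the blocks and conjugating back gives the entries of e^{tA} as shown above.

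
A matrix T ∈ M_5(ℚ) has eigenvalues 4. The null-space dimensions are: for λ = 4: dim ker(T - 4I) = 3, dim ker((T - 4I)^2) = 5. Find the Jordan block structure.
Jordan blocks: (4, 2), (4, 2), (4, 1)

λ = 4: successive nullity increments [3, 2] count blocks of size ≥ k; block sizes are [2, 2, 1].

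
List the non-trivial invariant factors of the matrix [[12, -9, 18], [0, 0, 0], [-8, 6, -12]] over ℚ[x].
x, x^2

The Jordan structure of A has elementary divisors x^2, x. Arranging the block sizes at each eigenvalue in decreasing order and taking row products gives the invariant factors.

Invariant factors (smallest first, each dividing the next): x, x^2.

Check: the last factor x^2 is the minimal polynomial, and the product x^3 is the characteristic polynomial.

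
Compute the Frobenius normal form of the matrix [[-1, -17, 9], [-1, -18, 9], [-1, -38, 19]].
R = [[0, 0, 10], [1, 0, 9], [0, 1, 0]]

The invariant factors of A (the non-unit diagonal entries of the Smith normal form of xI - A over ℚ[x]) are (x + 2)(x^2 - 2x - 5), each dividing the next. The characteristic polynomial is their product, (x + 2)(x^2 - 2x - 5).

The rational canonical form is the block-diagonal matrix of companion matrices C(f_i):
R = [[0, 0, 10], [1, 0, 9], [0, 1, 0]].

Note the characteristic polynomial does not split into linear factors over ℚ, so A has no Jordan form over ℚ; the rational canonical form exists over any field.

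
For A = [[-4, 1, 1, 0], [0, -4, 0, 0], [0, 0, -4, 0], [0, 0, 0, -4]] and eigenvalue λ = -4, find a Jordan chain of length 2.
We seek v_1 ∈ ker((A + 4I)^2) \ ker(A + 4I), then set v_{i+1} = (A + 4I) v_i.

One such chain is v_1 = [[-1, 1, 0, 0]]^T, v_2 = [[1, 0, 0, 0]]^T. Check: (A + 4I) v_2 = [[0, 0, 0, 0]]^T = 0.

v_1 = [[-1, 1, 0, 0]]^T, v_2 = [[1, 0, 0, 0]]^T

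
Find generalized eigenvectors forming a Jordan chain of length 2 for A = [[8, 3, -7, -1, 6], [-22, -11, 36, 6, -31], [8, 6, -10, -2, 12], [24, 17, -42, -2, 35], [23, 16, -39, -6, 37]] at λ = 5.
v_1 = [[0, -1, 0, 1, 1]]^T, v_2 = [[2, -9, 4, 11, 10]]^T

We seek v_1 ∈ ker((A - 5I)^2) \ ker(A - 5I), then set v_{i+1} = (A - 5I) v_i.

One such chain is v_1 = [[0, -1, 0, 1, 1]]^T, v_2 = [[2, -9, 4, 11, 10]]^T. Check: (A - 5I) v_2 = [[0, 0, 0, 0, 0]]^T = 0.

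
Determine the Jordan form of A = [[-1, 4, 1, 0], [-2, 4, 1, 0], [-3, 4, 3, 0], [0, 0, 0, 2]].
The characteristic polynomial is det(xI - A) = (x - 2)^4, so the eigenvalues are 2 (algebraic multiplicity 4).

For λ = 2: rank(A - 2I) = 2, rank((A - 2I)^2) = 1, rank((A - 2I)^3) = 0. The eigenspace has dimension 4 - 2 = 2, so there are 2 Jordan blocks; the rank sequence gives block sizes [3, 1].

Assembling the blocks gives the Jordan form J above.

J = [[2, 1, 0, 0], [0, 2, 1, 0], [0, 0, 2, 0], [0, 0, 0, 2]]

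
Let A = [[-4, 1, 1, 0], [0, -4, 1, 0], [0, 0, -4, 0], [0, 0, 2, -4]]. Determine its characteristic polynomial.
χ_A(x) = (x + 4)^4

xI - A = [[x + 4, -1, -1, 0], [0, x + 4, -1, 0], [0, 0, x + 4, 0], [0, 0, -2, x + 4]].

Expanding det(xI - A) along the first row:
det(xI - A) = + (x + 4)·det([[x + 4, -1, 0], [0, x + 4, 0], [0, -2, x + 4]]) - (-1)·det([[0, -1, 0], [0, x + 4, 0], [0, -2, x + 4]]) + (-1)·det([[0, x + 4, 0], [0, 0, 0], [0, 0, x + 4]]) - (0)·det([[0, x + 4, -1], [0, 0, x + 4], [0, 0, -2]]).

Evaluating gives χ_A(x) = x^4 + 16x^3 + 96x^2 + 256x + 256 = (x + 4)^4.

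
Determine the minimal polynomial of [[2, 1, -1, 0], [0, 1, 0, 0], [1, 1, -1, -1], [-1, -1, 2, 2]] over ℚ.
m_A(x) = (x - 1)^3

The characteristic polynomial factors as (x - 1)^4. The minimal polynomial is ∏(x - λ)^{k_λ} where k_λ is the size of the largest Jordan block at λ.

For λ = 1: rank(A - I) = 2, and the largest Jordan block has size 3 (the smallest k with rank((A - I)^k) = rank((A - I)^(k+1))).

So m_A(x) = (x - 1)^3.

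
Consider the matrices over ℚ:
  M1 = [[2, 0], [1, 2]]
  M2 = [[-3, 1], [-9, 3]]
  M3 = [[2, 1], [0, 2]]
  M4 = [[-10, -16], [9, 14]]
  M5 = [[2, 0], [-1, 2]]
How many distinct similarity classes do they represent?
Characteristic polynomials: χ_{M1} = (x - 2)^2, χ_{M2} = x^2, χ_{M3} = (x - 2)^2, χ_{M4} = (x - 2)^2, χ_{M5} = (x - 2)^2.

{M1, M3, M4, M5}: invariant factors (x - 2)^2.

{M2}: invariant factors x^2.

Matrices are similar if and only if their invariant-factor lists agree; the partition into similarity classes is {M1, M3, M4, M5}, {M2}.

2 classes: {M1, M3, M4, M5}, {M2}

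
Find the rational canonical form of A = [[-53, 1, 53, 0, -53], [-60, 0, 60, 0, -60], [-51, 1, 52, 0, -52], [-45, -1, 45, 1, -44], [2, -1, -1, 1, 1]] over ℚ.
R = [[0, 0, 0, 0, -60], [1, 0, 0, 0, -53], [0, 1, 0, 0, 1], [0, 0, 1, 0, 16], [0, 0, 0, 1, 1]]

The invariant factors of A (the non-unit diagonal entries of the Smith normal form of xI - A over ℚ[x]) are (x - 4)(x + 3)(x^3 - 4x - 5), each dividing the next. The characteristic polynomial is their product, (x - 4)(x + 3)(x^3 - 4x - 5).

The rational canonical form is the block-diagonal matrix of companion matrices C(f_i):
R = [[0, 0, 0, 0, -60], [1, 0, 0, 0, -53], [0, 1, 0, 0, 1], [0, 0, 1, 0, 16], [0, 0, 0, 1, 1]].

Note the characteristic polynomial does not split into linear factors over ℚ, so A has no Jordan form over ℚ; the rational canonical form exists over any field.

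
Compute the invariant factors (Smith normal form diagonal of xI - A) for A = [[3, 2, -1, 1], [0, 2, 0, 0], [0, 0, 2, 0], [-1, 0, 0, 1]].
x - 2, (x - 2)^3

The Jordan structure of A has elementary divisors (x - 2)^3, (x - 2). Arranging the block sizes at each eigenvalue in decreasing order and taking row products gives the invariant factors.

Invariant factors (smallest first, each dividing the next): x - 2, (x - 2)^3.

Check: the last factor (x - 2)^3 is the minimal polynomial, and the product (x - 2)^4 is the characteristic polynomial.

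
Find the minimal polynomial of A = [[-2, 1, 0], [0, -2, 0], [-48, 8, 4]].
The characteristic polynomial factors as (x - 4)(x + 2)^2. The minimal polynomial is ∏(x - λ)^{k_λ} where k_λ is the size of the largest Jordan block at λ.

For λ = -2: rank(A + 2I) = 2, and the largest Jordan block has size 2 (the smallest k with rank((A + 2I)^k) = rank((A + 2I)^(k+1))).
For λ = 4: rank(A - 4I) = 2, and the largest Jordan block has size 1 (the smallest k with rank((A - 4I)^k) = rank((A - 4I)^(k+1))).

So m_A(x) = (x - 4)(x + 2)^2.

m_A(x) = (x - 4)(x + 2)^2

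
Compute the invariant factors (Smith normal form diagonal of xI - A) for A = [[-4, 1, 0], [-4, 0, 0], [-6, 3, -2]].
x + 2, (x + 2)^2

The Jordan structure of A has elementary divisors (x + 2)^2, (x + 2). Arranging the block sizes at each eigenvalue in decreasing order and taking row products gives the invariant factors.

Invariant factors (smallest first, each dividing the next): x + 2, (x + 2)^2.

Check: the last factor (x + 2)^2 is the minimal polynomial, and the product (x + 2)^3 is the characteristic polynomial.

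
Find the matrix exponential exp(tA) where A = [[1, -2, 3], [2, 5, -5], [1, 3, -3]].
A has Jordan form J = [[1, 1, 0], [0, 1, 1], [0, 0, 1]] with A = PJP^{-1}, so e^{tA} = P e^{tJ} P^{-1}.

For a Jordan block J_k(λ), e^{tJ_k(λ)} = e^{λt} · (I + tN + t^2 N^2/2! + ... + t^{k-1} N^{k-1}/(k-1)!) where N is the nilpotent superdiagonal part.

Assembling the blocks and conjugating back gives the entries of e^{tA} as shown above.

e^{tA} = [[(2 - t^2)*e^{t}/2, t*(t - 4)*e^{t}/2, t*(3 - t)*e^{t}], [t*(3*t + 4)*e^{t}/2, (-3*t^2 + 8*t + 2)*e^{t}/2, t*(3*t - 5)*e^{t}], [t*(t + 1)*e^{t}, t*(3 - t)*e^{t}, (2*t^2 - 4*t + 1)*e^{t}]]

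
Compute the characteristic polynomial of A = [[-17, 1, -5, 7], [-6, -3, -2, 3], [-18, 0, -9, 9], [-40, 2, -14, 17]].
χ_A(x) = (x + 3)^4

xI - A = [[x + 17, -1, 5, -7], [6, x + 3, 2, -3], [18, 0, x + 9, -9], [40, -2, 14, x - 17]].

Expanding det(xI - A) along the first row:
det(xI - A) = + (x + 17)·det([[x + 3, 2, -3], [0, x + 9, -9], [-2, 14, x - 17]]) - (-1)·det([[6, 2, -3], [18, x + 9, -9], [40, 14, x - 17]]) + (5)·det([[6, x + 3, -3], [18, 0, -9], [40, -2, x - 17]]) - (-7)·det([[6, x + 3, 2], [18, 0, x + 9], [40, -2, 14]]).

Evaluating gives χ_A(x) = x^4 + 12x^3 + 54x^2 + 108x + 81 = (x + 3)^4.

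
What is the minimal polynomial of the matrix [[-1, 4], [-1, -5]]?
The characteristic polynomial factors as (x + 3)^2. The minimal polynomial is ∏(x - λ)^{k_λ} where k_λ is the size of the largest Jordan block at λ.

For λ = -3: rank(A + 3I) = 1, and the largest Jordan block has size 2 (the smallest k with rank((A + 3I)^k) = rank((A + 3I)^(k+1))).

So m_A(x) = (x + 3)^2.

m_A(x) = (x + 3)^2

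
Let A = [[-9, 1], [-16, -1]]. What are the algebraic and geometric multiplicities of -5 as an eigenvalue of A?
algebraic multiplicity 2, geometric multiplicity 1

The characteristic polynomial is (x + 5)^2, so the factor x + 5 appears with exponent 2: the algebraic multiplicity is 2.

rank(A + 5I) = 1, so the eigenspace has dimension 2 - 1 = 1: the geometric multiplicity is 1.

Since 1 < 2, A is not diagonalizable.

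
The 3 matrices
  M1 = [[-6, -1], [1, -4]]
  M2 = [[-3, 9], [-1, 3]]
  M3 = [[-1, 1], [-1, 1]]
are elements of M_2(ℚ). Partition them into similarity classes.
Characteristic polynomials: χ_{M1} = (x + 5)^2, χ_{M2} = x^2, χ_{M3} = x^2.

{M1}: invariant factors (x + 5)^2.

{M2, M3}: invariant factors x^2.

Matrices are similar if and only if their invariant-factor lists agree; the partition into similarity classes is {M1}, {M2, M3}.

2 classes: {M1}, {M2, M3}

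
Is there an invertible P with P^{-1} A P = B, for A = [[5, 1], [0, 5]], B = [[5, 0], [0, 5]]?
Both have characteristic polynomial (x - 5)^2, but the minimal polynomial of A is (x - 5)^2 while the minimal polynomial of B is x - 5. The minimal polynomial is a similarity invariant, so A and B are not similar.

No.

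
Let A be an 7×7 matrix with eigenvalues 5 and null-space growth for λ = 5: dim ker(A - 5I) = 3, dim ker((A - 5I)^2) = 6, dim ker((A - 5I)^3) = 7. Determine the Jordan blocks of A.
Jordan blocks: (5, 3), (5, 2), (5, 2)

λ = 5: successive nullity increments [3, 3, 1] count blocks of size ≥ k; block sizes are [3, 2, 2].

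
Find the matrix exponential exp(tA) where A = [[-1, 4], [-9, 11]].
e^{tA} = [[(1 - 6*t)*e^{5*t}, 4*t*e^{5*t}], [-9*t*e^{5*t}, (6*t + 1)*e^{5*t}]]

A has Jordan form J = [[5, 1], [0, 5]] with A = PJP^{-1}, so e^{tA} = P e^{tJ} P^{-1}.

For a Jordan block J_k(λ), e^{tJ_k(λ)} = e^{λt} · (I + tN + t^2 N^2/2! + ... + t^{k-1} N^{k-1}/(k-1)!) where N is the nilpotent superdiagonal part.

Assembling the blocks and conjugating back gives the entries of e^{tA} as shown above.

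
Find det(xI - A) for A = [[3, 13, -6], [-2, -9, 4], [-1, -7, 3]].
χ_A(x) = (x + 1)^3

xI - A = [[x - 3, -13, 6], [2, x + 9, -4], [1, 7, x - 3]].

Expanding det(xI - A) along the first row:
det(xI - A) = + (x - 3)·det([[x + 9, -4], [7, x - 3]]) - (-13)·det([[2, -4], [1, x - 3]]) + (6)·det([[2, x + 9], [1, 7]]).

Evaluating gives χ_A(x) = x^3 + 3x^2 + 3x + 1 = (x + 1)^3.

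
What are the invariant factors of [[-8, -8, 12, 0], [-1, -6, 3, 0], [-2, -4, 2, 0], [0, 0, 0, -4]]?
The Jordan structure of A has elementary divisors (x + 4)^2, (x + 4), (x + 4). Arranging the block sizes at each eigenvalue in decreasing order and taking row products gives the invariant factors.

Invariant factors (smallest first, each dividing the next): x + 4, x + 4, (x + 4)^2.

Check: the last factor (x + 4)^2 is the minimal polynomial, and the product (x + 4)^4 is the characteristic polynomial.

x + 4, x + 4, (x + 4)^2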